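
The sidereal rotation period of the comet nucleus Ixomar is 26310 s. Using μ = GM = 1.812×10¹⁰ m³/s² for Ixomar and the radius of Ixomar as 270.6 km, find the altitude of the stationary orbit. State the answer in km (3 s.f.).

A synchronous orbit has period T, so by Kepler's third law a = (μT²/4π²)^(1/3).
μT²/4π² = 1.812×10¹⁰ × (2.631×10⁴)² / 39.48 = 3.177×10¹⁷ m³.
a = 6.824×10⁵ m = 682.36 km.
Altitude h = a − R = 682.36 − 270.6 = 411.76 km.

h_sync ≈ 412 km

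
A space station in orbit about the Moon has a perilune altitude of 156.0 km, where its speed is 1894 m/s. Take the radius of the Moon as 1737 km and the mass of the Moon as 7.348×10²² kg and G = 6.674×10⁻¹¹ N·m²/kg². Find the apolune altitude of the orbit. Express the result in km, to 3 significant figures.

apolune altitude ≈ 2520 km

μ = GM = 6.674×10⁻¹¹ × 7.348×10²² = 4.904×10¹² m³/s².
r_p = 1737 + 156.0 = 1893.0 km = 1.893×10⁶ m.
Specific energy ε = v²/2 − μ/r = -7.970×10⁵ J/kg, so a = −μ/(2ε) = 3.077×10⁶ m.
The apsides satisfy r_p + r_a = 2a, so the apolune radius is 2a − r_p = 4.260×10⁶ m = 4260.1 km.
Apolune altitude = 4260.1 − 1737 = 2523.1 km.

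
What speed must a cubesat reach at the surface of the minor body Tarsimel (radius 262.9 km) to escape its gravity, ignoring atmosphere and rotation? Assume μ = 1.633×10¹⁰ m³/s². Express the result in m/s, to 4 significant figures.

r = R = 2.629×10⁵ m.
Escape speed v_esc = √(2μ/r) = √(2 × 1.633×10¹⁰ / 2.629×10⁵) = √(1.242×10⁵) = 352.5 m/s.

v_esc ≈ 352.5 m/s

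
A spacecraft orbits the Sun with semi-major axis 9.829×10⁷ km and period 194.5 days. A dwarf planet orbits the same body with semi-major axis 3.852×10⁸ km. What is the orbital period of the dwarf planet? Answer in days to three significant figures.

Kepler's third law: T² ∝ a³, so T₂ = T₁ (a₂/a₁)^(3/2).
a₂/a₁ = 3.919, (a₂/a₁)^(3/2) = 7.758.
T₂ = 194.5 × 7.758 = 1509 days.

T₂ ≈ 1510 days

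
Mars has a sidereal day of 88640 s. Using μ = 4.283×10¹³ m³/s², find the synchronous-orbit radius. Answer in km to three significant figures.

r_sync ≈ 20400 km

A synchronous orbit has period T, so by Kepler's third law a = (μT²/4π²)^(1/3).
μT²/4π² = 4.283×10¹³ × (8.864×10⁴)² / 39.48 = 8.524×10²¹ m³.
a = 2.043×10⁷ m = 20428 km.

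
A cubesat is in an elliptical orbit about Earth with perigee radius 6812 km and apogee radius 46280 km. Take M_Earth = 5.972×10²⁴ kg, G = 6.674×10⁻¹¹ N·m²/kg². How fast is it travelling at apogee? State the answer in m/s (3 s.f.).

μ = GM = 6.674×10⁻¹¹ × 5.972×10²⁴ = 3.986×10¹⁴ m³/s².
Semi-major axis a = (r_p + r_a)/2 = 26546 km = 2.655×10⁷ m.
Vis-viva: v² = μ(2/r − 1/a) = 3.986×10¹⁴ × (4.322×10⁻⁸ − 3.767×10⁻⁸) = 2.210×10⁶ m²/s².
v = 1487 m/s.

v ≈ 1490 m/s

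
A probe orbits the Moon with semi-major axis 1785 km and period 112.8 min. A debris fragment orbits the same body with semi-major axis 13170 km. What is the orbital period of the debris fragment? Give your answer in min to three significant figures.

Kepler's third law: T² ∝ a³, so T₂ = T₁ (a₂/a₁)^(3/2).
a₂/a₁ = 7.378, (a₂/a₁)^(3/2) = 20.04.
T₂ = 112.8 × 20.04 = 2261 min.

T₂ ≈ 2260 min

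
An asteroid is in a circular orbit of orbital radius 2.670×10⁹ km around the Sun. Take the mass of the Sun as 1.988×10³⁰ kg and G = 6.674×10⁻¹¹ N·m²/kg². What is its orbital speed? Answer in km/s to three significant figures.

μ = GM = 6.674×10⁻¹¹ × 1.988×10³⁰ = 1.327×10²⁰ m³/s².
r = 2.670×10⁹ km = 2.670×10¹² m.
For a circular orbit v = √(μ/r) = √(1.327×10²⁰ / 2.670×10¹²) = √(4.969×10⁷) = 7049 m/s.
That is 7.049 km/s.

v ≈ 7.05 km/s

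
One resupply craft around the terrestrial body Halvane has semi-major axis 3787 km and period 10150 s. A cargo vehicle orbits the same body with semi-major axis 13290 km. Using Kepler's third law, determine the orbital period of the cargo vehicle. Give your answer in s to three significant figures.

Kepler's third law: T² ∝ a³, so T₂ = T₁ (a₂/a₁)^(3/2).
a₂/a₁ = 3.509, (a₂/a₁)^(3/2) = 6.574.
T₂ = 10150 × 6.574 = 66730 s.

T₂ ≈ 66700 s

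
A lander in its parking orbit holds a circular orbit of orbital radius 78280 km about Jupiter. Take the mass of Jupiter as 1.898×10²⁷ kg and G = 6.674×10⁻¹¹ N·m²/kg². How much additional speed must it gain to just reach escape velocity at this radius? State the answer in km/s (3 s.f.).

μ = GM = 6.674×10⁻¹¹ × 1.898×10²⁷ = 1.267×10¹⁷ m³/s².
r = 78280 km = 7.828×10⁷ m.
Circular speed v_c = √(μ/r) = 40230 m/s.
Escape speed v_esc = √(2μ/r) = √2 × v_c = 56890 m/s.
Δv = v_esc − v_c = 16660 m/s = 16.66 km/s.

Δv ≈ 16.7 km/s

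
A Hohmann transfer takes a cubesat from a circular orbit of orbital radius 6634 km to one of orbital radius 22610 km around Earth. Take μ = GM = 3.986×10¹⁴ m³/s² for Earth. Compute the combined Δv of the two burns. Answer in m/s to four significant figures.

Δv_total ≈ 3258 m/s

r₁ = 6634 km = 6.634×10⁶ m.
r₂ = 22610 km = 2.261×10⁷ m.
Transfer ellipse a_t = (r₁ + r₂)/2 = 1.462×10⁷ m.
At r₁: circular v_c1 = √(μ/r₁) = 7751 m/s; transfer-perigee v_p = √[μ(2/r₁ − 1/a_t)] = 9639 m/s.
Δv₁ = v_p − v_c1 = 1887 m/s.
At r₂: circular v_c2 = √(μ/r₂) = 4199 m/s; transfer-apogee v_a = √[μ(2/r₂ − 1/a_t)] = 2828 m/s.
Δv₂ = v_c2 − v_a = 1371 m/s.
Total Δv = Δv₁ + Δv₂ = 3258 m/s.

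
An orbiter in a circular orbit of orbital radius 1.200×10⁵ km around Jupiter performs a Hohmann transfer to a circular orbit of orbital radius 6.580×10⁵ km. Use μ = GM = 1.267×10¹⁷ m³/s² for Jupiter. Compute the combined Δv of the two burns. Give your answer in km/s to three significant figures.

r₁ = 1.200×10⁵ km = 1.200×10⁸ m.
r₂ = 6.580×10⁵ km = 6.580×10⁸ m.
Transfer ellipse a_t = (r₁ + r₂)/2 = 3.890×10⁸ m.
At r₁: circular v_c1 = √(μ/r₁) = 32490 m/s; transfer-perijove v_p = √[μ(2/r₁ − 1/a_t)] = 42260 m/s.
Δv₁ = v_p − v_c1 = 9767 m/s.
At r₂: circular v_c2 = √(μ/r₂) = 13880 m/s; transfer-apojove v_a = √[μ(2/r₂ − 1/a_t)] = 7707 m/s.
Δv₂ = v_c2 − v_a = 6169 m/s.
Total Δv = Δv₁ + Δv₂ = 15940 m/s = 15.94 km/s.

Δv_total ≈ 15.9 km/s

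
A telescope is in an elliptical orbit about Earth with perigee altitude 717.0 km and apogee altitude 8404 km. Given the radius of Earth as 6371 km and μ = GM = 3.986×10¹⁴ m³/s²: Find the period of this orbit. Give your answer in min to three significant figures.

r_p = 6371 + 717.0 = 7088.0 km = 7.0880×10⁶ m.
r_a = 6371 + 8404 = 14775 km = 1.4775×10⁷ m.
Semi-major axis a = (r_p + r_a)/2 = (7088.0 + 14775)/2 = 10932 km = 1.093×10⁷ m.
By Kepler's third law T = 2π√(a³/μ) = 2π × 1.810×10³ = 1.137×10⁴ s.
= 189.6 min.

T ≈ 190 min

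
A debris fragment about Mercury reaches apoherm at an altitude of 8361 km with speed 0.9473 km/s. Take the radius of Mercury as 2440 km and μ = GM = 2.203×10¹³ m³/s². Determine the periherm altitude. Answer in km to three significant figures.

r_a = 2440 + 8361 = 10801 km = 1.080×10⁷ m.
Specific energy ε = v²/2 − μ/r = -1.591×10⁶ J/kg, so a = −μ/(2ε) = 6.924×10⁶ m.
The apsides satisfy r_p + r_a = 2a, so the periherm radius is 2a − r_a = 3.046×10⁶ m = 3046.2 km.
Periherm altitude = 3046.2 − 2440 = 606.18 km.

periherm altitude ≈ 606 km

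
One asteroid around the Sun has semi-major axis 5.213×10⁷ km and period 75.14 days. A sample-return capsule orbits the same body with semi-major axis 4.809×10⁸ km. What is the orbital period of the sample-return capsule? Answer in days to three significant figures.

Kepler's third law: T² ∝ a³, so T₂ = T₁ (a₂/a₁)^(3/2).
a₂/a₁ = 9.225, (a₂/a₁)^(3/2) = 28.02.
T₂ = 75.14 × 28.02 = 2105 days.

T₂ ≈ 2110 days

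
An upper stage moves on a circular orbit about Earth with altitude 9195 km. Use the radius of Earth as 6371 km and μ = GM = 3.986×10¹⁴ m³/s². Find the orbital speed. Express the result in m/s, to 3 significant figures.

r = 6371 + 9195 = 15566 km = 1.5566×10⁷ m.
For a circular orbit v = √(μ/r) = √(3.986×10¹⁴ / 1.557×10⁷) = √(2.561×10⁷) = 5060 m/s.

v ≈ 5060 m/s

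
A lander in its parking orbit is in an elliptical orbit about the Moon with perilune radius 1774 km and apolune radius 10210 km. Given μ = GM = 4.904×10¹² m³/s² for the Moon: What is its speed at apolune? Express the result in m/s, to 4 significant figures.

v ≈ 377.1 m/s

Semi-major axis a = (r_p + r_a)/2 = 5992.0 km = 5.992×10⁶ m.
Vis-viva: v² = μ(2/r − 1/a) = 4.904×10¹² × (1.959×10⁻⁷ − 1.669×10⁻⁷) = 1.422×10⁵ m²/s².
v = 377.1 m/s.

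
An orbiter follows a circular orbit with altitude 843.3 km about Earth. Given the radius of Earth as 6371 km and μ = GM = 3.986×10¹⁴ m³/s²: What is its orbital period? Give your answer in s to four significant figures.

r = 6371 + 843.3 = 7214.3 km = 7.2143×10⁶ m.
Kepler's third law: T = 2π√(r³/μ) = 2π√((7.214×10⁶)³ / 3.986×10¹⁴).
r³/μ = 9.420×10⁵ s², so T = 2π × 9.706×10² = 6.098×10³ s.

T ≈ 6098 s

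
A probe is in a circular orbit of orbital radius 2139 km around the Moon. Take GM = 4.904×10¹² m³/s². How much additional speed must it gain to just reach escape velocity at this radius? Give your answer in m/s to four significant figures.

Δv ≈ 627.2 m/s

r = 2139 km = 2.139×10⁶ m.
Circular speed v_c = √(μ/r) = 1514 m/s.
Escape speed v_esc = √(2μ/r) = √2 × v_c = 2141 m/s.
Δv = v_esc − v_c = 627.2 m/s.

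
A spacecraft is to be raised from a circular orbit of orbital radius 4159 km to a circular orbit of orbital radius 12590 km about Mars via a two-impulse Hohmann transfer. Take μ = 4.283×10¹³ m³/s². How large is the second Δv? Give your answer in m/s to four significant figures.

r₁ = 4159 km = 4.159×10⁶ m.
r₂ = 12590 km = 1.259×10⁷ m.
Transfer ellipse a_t = (r₁ + r₂)/2 = 8.374×10⁶ m.
At r₁: circular v_c1 = √(μ/r₁) = 3209 m/s; transfer-periapsis v_p = √[μ(2/r₁ − 1/a_t)] = 3935 m/s.
At r₂: circular v_c2 = √(μ/r₂) = 1844 m/s; transfer-apoapsis v_a = √[μ(2/r₂ − 1/a_t)] = 1300 m/s.
Δv₂ = v_c2 − v_a = 544.6 m/s.

Δv ≈ 544.6 m/s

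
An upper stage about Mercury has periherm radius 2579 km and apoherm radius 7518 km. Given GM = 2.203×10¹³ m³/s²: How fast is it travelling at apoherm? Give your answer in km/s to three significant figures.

v ≈ 1.22 km/s

Semi-major axis a = (r_p + r_a)/2 = 5048.5 km = 5.048×10⁶ m.
Vis-viva: v² = μ(2/r − 1/a) = 2.203×10¹³ × (2.660×10⁻⁷ − 1.981×10⁻⁷) = 1.497×10⁶ m²/s².
v = 1223 m/s = 1.223 km/s.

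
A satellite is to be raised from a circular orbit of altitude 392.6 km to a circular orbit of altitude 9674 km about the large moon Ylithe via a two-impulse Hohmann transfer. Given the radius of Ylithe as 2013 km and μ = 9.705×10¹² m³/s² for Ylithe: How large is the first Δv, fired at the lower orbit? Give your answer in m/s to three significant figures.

r₁ = 2013 + 392.6 = 2405.6 km = 2.4056×10⁶ m.
r₂ = 2013 + 9674 = 11687 km = 1.1687×10⁷ m.
Transfer ellipse a_t = (r₁ + r₂)/2 = 7.046×10⁶ m.
At r₁: circular v_c1 = √(μ/r₁) = 2009 m/s; transfer-periapsis v_p = √[μ(2/r₁ − 1/a_t)] = 2587 m/s.
Δv₁ = v_p − v_c1 = 578.2 m/s.

Δv ≈ 578 m/s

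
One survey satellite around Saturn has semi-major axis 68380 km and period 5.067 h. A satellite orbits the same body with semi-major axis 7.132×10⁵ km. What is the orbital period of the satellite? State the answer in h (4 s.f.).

Kepler's third law: T² ∝ a³, so T₂ = T₁ (a₂/a₁)^(3/2).
a₂/a₁ = 10.43, (a₂/a₁)^(3/2) = 33.68.
T₂ = 5.067 × 33.68 = 170.7 h.

T₂ ≈ 170.7 h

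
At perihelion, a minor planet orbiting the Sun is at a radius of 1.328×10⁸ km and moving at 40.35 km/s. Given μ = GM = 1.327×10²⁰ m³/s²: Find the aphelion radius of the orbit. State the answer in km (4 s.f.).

aphelion radius ≈ 5.838×10⁸ km

r_p = 1.328×10¹¹ m.
Specific energy ε = v²/2 − μ/r = -1.852×10⁸ J/kg, so a = −μ/(2ε) = 3.583×10¹¹ m.
The apsides satisfy r_p + r_a = 2a, so the aphelion radius is 2a − r_p = 5.838×10¹¹ m = 5.8378×10⁸ km.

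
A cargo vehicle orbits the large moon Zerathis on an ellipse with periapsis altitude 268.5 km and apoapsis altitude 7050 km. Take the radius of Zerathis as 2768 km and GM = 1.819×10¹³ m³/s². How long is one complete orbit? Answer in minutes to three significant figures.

T ≈ 400 minutes

r_p = 2768 + 268.5 = 3036.5 km = 3.0365×10⁶ m.
r_a = 2768 + 7050 = 9818.0 km = 9.8180×10⁶ m.
Semi-major axis a = (r_p + r_a)/2 = (3036.5 + 9818.0)/2 = 6427.2 km = 6.427×10⁶ m.
By Kepler's third law T = 2π√(a³/μ) = 2π × 3.821×10³ = 2.400×10⁴ s.
= 400.1 minutes.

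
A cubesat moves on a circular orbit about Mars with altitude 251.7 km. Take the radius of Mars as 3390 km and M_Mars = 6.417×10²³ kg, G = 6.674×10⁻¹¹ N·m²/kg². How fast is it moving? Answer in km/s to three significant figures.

v ≈ 3.43 km/s

μ = GM = 6.674×10⁻¹¹ × 6.417×10²³ = 4.283×10¹³ m³/s².
r = 3390 + 251.7 = 3641.7 km = 3.6417×10⁶ m.
For a circular orbit v = √(μ/r) = √(4.283×10¹³ / 3.642×10⁶) = √(1.176×10⁷) = 3429 m/s.
That is 3.429 km/s.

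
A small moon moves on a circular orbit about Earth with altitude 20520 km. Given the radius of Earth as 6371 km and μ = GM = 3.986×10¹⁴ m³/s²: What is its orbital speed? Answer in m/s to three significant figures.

r = 6371 + 20520 = 26891 km = 2.6891×10⁷ m.
For a circular orbit v = √(μ/r) = √(3.986×10¹⁴ / 2.689×10⁷) = √(1.482×10⁷) = 3850 m/s.

v ≈ 3850 m/s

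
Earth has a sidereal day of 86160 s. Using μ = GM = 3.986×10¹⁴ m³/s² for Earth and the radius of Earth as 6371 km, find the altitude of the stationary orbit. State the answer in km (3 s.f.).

A synchronous orbit has period T, so by Kepler's third law a = (μT²/4π²)^(1/3).
μT²/4π² = 3.986×10¹⁴ × (8.616×10⁴)² / 39.48 = 7.495×10²² m³.
a = 4.216×10⁷ m = 42163 km.
Altitude h = a − R = 42163 − 6371 = 35792 km.

h_sync ≈ 35800 km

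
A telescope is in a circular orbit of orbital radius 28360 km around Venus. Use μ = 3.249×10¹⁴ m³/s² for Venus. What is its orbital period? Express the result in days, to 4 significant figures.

r = 28360 km = 2.836×10⁷ m.
Kepler's third law: T = 2π√(r³/μ) = 2π√((2.836×10⁷)³ / 3.249×10¹⁴).
r³/μ = 7.021×10⁷ s², so T = 2π × 8.379×10³ = 5.265×10⁴ s.
Converting: 5.265×10⁴ s ÷ 86400 = 0.6093 days.

T ≈ 0.6093 days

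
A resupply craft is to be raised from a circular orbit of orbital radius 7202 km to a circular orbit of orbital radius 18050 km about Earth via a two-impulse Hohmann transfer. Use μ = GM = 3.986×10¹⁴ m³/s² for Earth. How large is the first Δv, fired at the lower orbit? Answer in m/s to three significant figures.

r₁ = 7202 km = 7.202×10⁶ m.
r₂ = 18050 km = 1.805×10⁷ m.
Transfer ellipse a_t = (r₁ + r₂)/2 = 1.263×10⁷ m.
At r₁: circular v_c1 = √(μ/r₁) = 7439 m/s; transfer-perigee v_p = √[μ(2/r₁ − 1/a_t)] = 8895 m/s.
Δv₁ = v_p − v_c1 = 1456 m/s.

Δv ≈ 1460 m/s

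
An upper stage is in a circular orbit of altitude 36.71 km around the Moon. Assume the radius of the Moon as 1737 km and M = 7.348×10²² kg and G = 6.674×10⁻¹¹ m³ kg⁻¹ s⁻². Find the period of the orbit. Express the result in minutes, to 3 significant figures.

T ≈ 112 minutes

μ = GM = 6.674×10⁻¹¹ × 7.348×10²² = 4.904×10¹² m³/s².
r = 1737 + 36.71 = 1773.7 km = 1.7737×10⁶ m.
Kepler's third law: T = 2π√(r³/μ) = 2π√((1.774×10⁶)³ / 4.904×10¹²).
r³/μ = 1.138×10⁶ s², so T = 2π × 1.067×10³ = 6.702×10³ s.
Converting: 6.702×10³ s ÷ 60.00 = 111.7 minutes.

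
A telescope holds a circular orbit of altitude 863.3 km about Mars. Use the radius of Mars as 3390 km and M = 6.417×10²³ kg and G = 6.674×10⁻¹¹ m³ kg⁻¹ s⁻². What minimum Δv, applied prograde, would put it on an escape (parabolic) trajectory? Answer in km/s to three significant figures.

μ = GM = 6.674×10⁻¹¹ × 6.417×10²³ = 4.283×10¹³ m³/s².
r = 3390 + 863.3 = 4253.3 km = 4.2533×10⁶ m.
Circular speed v_c = √(μ/r) = 3173 m/s.
Escape speed v_esc = √(2μ/r) = √2 × v_c = 4488 m/s.
Δv = v_esc − v_c = 1314 m/s = 1.314 km/s.

Δv ≈ 1.31 km/s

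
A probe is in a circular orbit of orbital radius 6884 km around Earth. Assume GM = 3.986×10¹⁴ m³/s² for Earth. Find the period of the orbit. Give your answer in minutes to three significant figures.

T ≈ 94.7 minutes

r = 6884 km = 6.884×10⁶ m.
Kepler's third law: T = 2π√(r³/μ) = 2π√((6.884×10⁶)³ / 3.986×10¹⁴).
r³/μ = 8.184×10⁵ s², so T = 2π × 9.047×10² = 5.684×10³ s.
Converting: 5.684×10³ s ÷ 60.00 = 94.74 minutes.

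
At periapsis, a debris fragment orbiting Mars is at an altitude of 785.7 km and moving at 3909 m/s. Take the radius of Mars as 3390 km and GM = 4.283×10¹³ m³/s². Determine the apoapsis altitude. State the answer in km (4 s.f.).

r_p = 3390 + 785.7 = 4175.7 km = 4.176×10⁶ m.
Specific energy ε = v²/2 − μ/r = -2.617×10⁶ J/kg, so a = −μ/(2ε) = 8.184×10⁶ m.
The apsides satisfy r_p + r_a = 2a, so the apoapsis radius is 2a − r_p = 1.219×10⁷ m = 12191 km.
Apoapsis altitude = 12191 − 3390 = 8801.5 km.

apoapsis altitude ≈ 8801 km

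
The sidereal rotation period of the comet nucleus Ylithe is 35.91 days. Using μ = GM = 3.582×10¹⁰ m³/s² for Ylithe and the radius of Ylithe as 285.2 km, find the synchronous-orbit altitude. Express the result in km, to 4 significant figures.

h_sync ≈ 20310 km

T = 35.91 days = 3.103×10⁶ s.
A synchronous orbit has period T, so by Kepler's third law a = (μT²/4π²)^(1/3).
μT²/4π² = 3.582×10¹⁰ × (3.103×10⁶)² / 39.48 = 8.734×10²¹ m³.
a = 2.059×10⁷ m = 20594 km.
Altitude h = a − R = 20594 − 285.2 = 20309 km.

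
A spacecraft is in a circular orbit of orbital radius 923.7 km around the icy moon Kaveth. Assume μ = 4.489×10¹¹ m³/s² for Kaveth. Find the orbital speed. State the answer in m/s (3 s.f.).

v ≈ 697 m/s

r = 923.7 km = 9.237×10⁵ m.
For a circular orbit v = √(μ/r) = √(4.489×10¹¹ / 9.237×10⁵) = √(4.860×10⁵) = 697.1 m/s.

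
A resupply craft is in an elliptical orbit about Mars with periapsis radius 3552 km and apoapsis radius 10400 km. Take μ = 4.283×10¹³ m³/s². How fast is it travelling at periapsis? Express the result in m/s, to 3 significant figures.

Semi-major axis a = (r_p + r_a)/2 = 6976.0 km = 6.976×10⁶ m.
Vis-viva: v² = μ(2/r − 1/a) = 4.283×10¹³ × (5.631×10⁻⁷ − 1.433×10⁻⁷) = 1.798×10⁷ m²/s².
v = 4240 m/s.

v ≈ 4240 m/s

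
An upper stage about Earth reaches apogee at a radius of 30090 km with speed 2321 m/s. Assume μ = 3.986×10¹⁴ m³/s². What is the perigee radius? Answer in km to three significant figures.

perigee radius ≈ 7680 km

r_a = 3.009×10⁷ m.
Specific energy ε = v²/2 − μ/r = -1.055×10⁷ J/kg, so a = −μ/(2ε) = 1.888×10⁷ m.
The apsides satisfy r_p + r_a = 2a, so the perigee radius is 2a − r_a = 7.680×10⁶ m = 7679.8 km.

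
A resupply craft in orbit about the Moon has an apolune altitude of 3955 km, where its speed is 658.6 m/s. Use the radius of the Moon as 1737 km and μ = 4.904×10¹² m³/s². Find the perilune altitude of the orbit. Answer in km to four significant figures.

perilune altitude ≈ 177.8 km

r_a = 1737 + 3955 = 5692.0 km = 5.692×10⁶ m.
Specific energy ε = v²/2 − μ/r = -6.447×10⁵ J/kg, so a = −μ/(2ε) = 3.803×10⁶ m.
The apsides satisfy r_p + r_a = 2a, so the perilune radius is 2a − r_a = 1.915×10⁶ m = 1914.8 km.
Perilune altitude = 1914.8 − 1737 = 177.84 km.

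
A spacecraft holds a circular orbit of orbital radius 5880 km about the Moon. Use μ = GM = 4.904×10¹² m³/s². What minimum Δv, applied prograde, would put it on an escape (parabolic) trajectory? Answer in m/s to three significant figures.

r = 5880 km = 5.880×10⁶ m.
Circular speed v_c = √(μ/r) = 913.2 m/s.
Escape speed v_esc = √(2μ/r) = √2 × v_c = 1292 m/s.
Δv = v_esc − v_c = 378.3 m/s.

Δv ≈ 378 m/s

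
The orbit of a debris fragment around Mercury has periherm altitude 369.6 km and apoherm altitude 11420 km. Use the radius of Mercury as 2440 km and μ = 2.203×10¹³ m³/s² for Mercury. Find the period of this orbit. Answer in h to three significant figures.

r_p = 2440 + 369.6 = 2809.6 km = 2.8096×10⁶ m.
r_a = 2440 + 11420 = 13860 km = 1.3860×10⁷ m.
Semi-major axis a = (r_p + r_a)/2 = (2809.6 + 13860)/2 = 8334.8 km = 8.335×10⁶ m.
By Kepler's third law T = 2π√(a³/μ) = 2π × 5.127×10³ = 3.221×10⁴ s.
= 8.948 h.

T ≈ 8.95 h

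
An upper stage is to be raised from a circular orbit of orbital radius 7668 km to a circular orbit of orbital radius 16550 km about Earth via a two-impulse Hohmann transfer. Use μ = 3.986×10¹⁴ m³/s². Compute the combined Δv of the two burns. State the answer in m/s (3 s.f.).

Δv_total ≈ 2220 m/s

r₁ = 7668 km = 7.668×10⁶ m.
r₂ = 16550 km = 1.655×10⁷ m.
Transfer ellipse a_t = (r₁ + r₂)/2 = 1.211×10⁷ m.
At r₁: circular v_c1 = √(μ/r₁) = 7210 m/s; transfer-perigee v_p = √[μ(2/r₁ − 1/a_t)] = 8429 m/s.
Δv₁ = v_p − v_c1 = 1219 m/s.
At r₂: circular v_c2 = √(μ/r₂) = 4908 m/s; transfer-apogee v_a = √[μ(2/r₂ − 1/a_t)] = 3905 m/s.
Δv₂ = v_c2 − v_a = 1002 m/s.
Total Δv = Δv₁ + Δv₂ = 2221 m/s.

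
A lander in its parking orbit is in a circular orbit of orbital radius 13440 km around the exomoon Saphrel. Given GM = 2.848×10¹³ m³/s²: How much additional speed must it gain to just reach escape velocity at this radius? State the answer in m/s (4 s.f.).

Δv ≈ 603.0 m/s

r = 13440 km = 1.344×10⁷ m.
Circular speed v_c = √(μ/r) = 1456 m/s.
Escape speed v_esc = √(2μ/r) = √2 × v_c = 2059 m/s.
Δv = v_esc − v_c = 603.0 m/s.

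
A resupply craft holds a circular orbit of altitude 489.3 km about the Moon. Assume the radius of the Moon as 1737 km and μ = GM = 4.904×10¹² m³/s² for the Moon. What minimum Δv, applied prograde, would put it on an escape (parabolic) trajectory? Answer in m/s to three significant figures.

r = 1737 + 489.3 = 2226.3 km = 2.2263×10⁶ m.
Circular speed v_c = √(μ/r) = 1484 m/s.
Escape speed v_esc = √(2μ/r) = √2 × v_c = 2099 m/s.
Δv = v_esc − v_c = 614.8 m/s.

Δv ≈ 615 m/s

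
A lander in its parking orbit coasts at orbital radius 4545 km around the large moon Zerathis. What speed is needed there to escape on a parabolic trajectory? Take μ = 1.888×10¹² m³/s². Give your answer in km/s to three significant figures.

r = 4545 km = 4.545×10⁶ m.
Escape speed v_esc = √(2μ/r) = √(2 × 1.888×10¹² / 4.545×10⁶) = √(8.308×10⁵) = 911.5 m/s.
= 0.9115 km/s.

v_esc ≈ 0.911 km/s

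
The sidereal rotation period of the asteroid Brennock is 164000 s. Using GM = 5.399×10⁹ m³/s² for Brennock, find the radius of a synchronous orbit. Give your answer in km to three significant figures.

r_sync ≈ 1540 km

A synchronous orbit has period T, so by Kepler's third law a = (μT²/4π²)^(1/3).
μT²/4π² = 5.399×10⁹ × (1.640×10⁵)² / 39.48 = 3.678×10¹⁸ m³.
a = 1.544×10⁶ m = 1543.6 km.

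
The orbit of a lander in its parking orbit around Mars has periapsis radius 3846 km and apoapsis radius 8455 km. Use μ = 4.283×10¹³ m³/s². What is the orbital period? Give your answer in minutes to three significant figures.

T ≈ 244 minutes

Semi-major axis a = (r_p + r_a)/2 = (3846.0 + 8455.0)/2 = 6150.5 km = 6.150×10⁶ m.
By Kepler's third law T = 2π√(a³/μ) = 2π × 2.331×10³ = 1.464×10⁴ s.
= 244.1 minutes.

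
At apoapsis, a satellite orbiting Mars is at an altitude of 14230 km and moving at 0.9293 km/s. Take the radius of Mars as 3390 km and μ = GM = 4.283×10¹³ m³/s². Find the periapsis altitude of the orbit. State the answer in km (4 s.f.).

r_a = 3390 + 14230 = 17620 km = 1.762×10⁷ m.
Specific energy ε = v²/2 − μ/r = -1.999×10⁶ J/kg, so a = −μ/(2ε) = 1.071×10⁷ m.
The apsides satisfy r_p + r_a = 2a, so the periapsis radius is 2a − r_a = 3.806×10⁶ m = 3806.1 km.
Periapsis altitude = 3806.1 − 3390 = 416.13 km.

periapsis altitude ≈ 416.1 km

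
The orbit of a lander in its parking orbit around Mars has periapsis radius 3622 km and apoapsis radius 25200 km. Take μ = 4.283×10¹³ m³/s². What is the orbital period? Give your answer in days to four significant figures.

Semi-major axis a = (r_p + r_a)/2 = (3622.0 + 25200)/2 = 14411 km = 1.441×10⁷ m.
By Kepler's third law T = 2π√(a³/μ) = 2π × 8.359×10³ = 5.252×10⁴ s.
= 0.6079 days.

T ≈ 0.6079 days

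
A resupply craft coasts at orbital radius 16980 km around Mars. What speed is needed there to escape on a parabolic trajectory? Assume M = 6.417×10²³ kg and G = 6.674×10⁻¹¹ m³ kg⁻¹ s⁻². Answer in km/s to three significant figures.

v_esc ≈ 2.25 km/s

μ = GM = 6.674×10⁻¹¹ × 6.417×10²³ = 4.283×10¹³ m³/s².
r = 16980 km = 1.698×10⁷ m.
Escape speed v_esc = √(2μ/r) = √(2 × 4.283×10¹³ / 1.698×10⁷) = √(5.044×10⁶) = 2246 m/s.
= 2.246 km/s.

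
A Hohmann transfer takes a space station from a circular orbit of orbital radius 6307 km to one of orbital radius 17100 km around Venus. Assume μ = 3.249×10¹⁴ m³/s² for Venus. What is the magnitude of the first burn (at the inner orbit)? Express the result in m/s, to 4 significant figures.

r₁ = 6307 km = 6.307×10⁶ m.
r₂ = 17100 km = 1.710×10⁷ m.
Transfer ellipse a_t = (r₁ + r₂)/2 = 1.170×10⁷ m.
At r₁: circular v_c1 = √(μ/r₁) = 7177 m/s; transfer-periapsis v_p = √[μ(2/r₁ − 1/a_t)] = 8676 m/s.
Δv₁ = v_p − v_c1 = 1498 m/s.

Δv ≈ 1498 m/s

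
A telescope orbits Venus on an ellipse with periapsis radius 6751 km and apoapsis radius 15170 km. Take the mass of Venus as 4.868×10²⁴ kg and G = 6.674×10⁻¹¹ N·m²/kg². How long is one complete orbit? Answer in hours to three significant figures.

T ≈ 3.51 hours

μ = GM = 6.674×10⁻¹¹ × 4.868×10²⁴ = 3.249×10¹⁴ m³/s².
Semi-major axis a = (r_p + r_a)/2 = (6751.0 + 15170)/2 = 10960 km = 1.096×10⁷ m.
By Kepler's third law T = 2π√(a³/μ) = 2π × 2.013×10³ = 1.265×10⁴ s.
= 3.514 hours.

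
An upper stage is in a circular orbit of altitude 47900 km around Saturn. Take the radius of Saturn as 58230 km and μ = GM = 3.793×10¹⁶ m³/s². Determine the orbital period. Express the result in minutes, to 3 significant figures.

r = 58230 + 47900 = 106130 km = 1.0613×10⁸ m.
Kepler's third law: T = 2π√(r³/μ) = 2π√((1.061×10⁸)³ / 3.793×10¹⁶).
r³/μ = 3.152×10⁷ s², so T = 2π × 5.614×10³ = 3.527×10⁴ s.
Converting: 3.527×10⁴ s ÷ 60.00 = 587.9 minutes.

T ≈ 588 minutes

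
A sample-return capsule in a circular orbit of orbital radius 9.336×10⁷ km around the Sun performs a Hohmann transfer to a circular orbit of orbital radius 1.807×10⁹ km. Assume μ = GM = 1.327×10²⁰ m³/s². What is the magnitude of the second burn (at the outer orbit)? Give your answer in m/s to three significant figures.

r₁ = 9.336×10⁷ km = 9.336×10¹⁰ m.
r₂ = 1.807×10⁹ km = 1.807×10¹² m.
Transfer ellipse a_t = (r₁ + r₂)/2 = 9.502×10¹¹ m.
At r₁: circular v_c1 = √(μ/r₁) = 37700 m/s; transfer-perihelion v_p = √[μ(2/r₁ − 1/a_t)] = 51990 m/s.
At r₂: circular v_c2 = √(μ/r₂) = 8570 m/s; transfer-aphelion v_a = √[μ(2/r₂ − 1/a_t)] = 2686 m/s.
Δv₂ = v_c2 − v_a = 5883 m/s.

Δv ≈ 5880 m/s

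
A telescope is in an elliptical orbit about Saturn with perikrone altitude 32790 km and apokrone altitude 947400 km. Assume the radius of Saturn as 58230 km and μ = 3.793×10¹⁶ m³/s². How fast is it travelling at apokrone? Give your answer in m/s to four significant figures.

r_p = 58230 + 32790 = 91020 km = 9.1020×10⁷ m.
r_a = 58230 + 947400 = 1005600 km = 1.0056×10⁹ m.
Semi-major axis a = (r_p + r_a)/2 = 5.4832×10⁵ km = 5.483×10⁸ m.
Vis-viva: v² = μ(2/r − 1/a) = 3.793×10¹⁶ × (1.989×10⁻⁹ − 1.824×10⁻⁹) = 6.261×10⁶ m²/s².
v = 2502 m/s.

v ≈ 2502 m/s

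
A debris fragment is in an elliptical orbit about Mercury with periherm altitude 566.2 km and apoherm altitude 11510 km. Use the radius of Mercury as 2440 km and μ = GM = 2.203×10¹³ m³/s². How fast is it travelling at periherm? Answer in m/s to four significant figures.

v ≈ 3472 m/s

r_p = 2440 + 566.2 = 3006.2 km = 3.0062×10⁶ m.
r_a = 2440 + 11510 = 13950 km = 1.3950×10⁷ m.
Semi-major axis a = (r_p + r_a)/2 = 8478.1 km = 8.478×10⁶ m.
Vis-viva: v² = μ(2/r − 1/a) = 2.203×10¹³ × (6.653×10⁻⁷ − 1.180×10⁻⁷) = 1.206×10⁷ m²/s².
v = 3472 m/s.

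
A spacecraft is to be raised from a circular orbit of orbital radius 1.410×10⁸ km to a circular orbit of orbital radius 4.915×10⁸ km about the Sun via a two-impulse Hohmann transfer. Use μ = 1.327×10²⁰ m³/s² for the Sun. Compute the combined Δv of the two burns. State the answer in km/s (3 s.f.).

r₁ = 1.410×10⁸ km = 1.410×10¹¹ m.
r₂ = 4.915×10⁸ km = 4.915×10¹¹ m.
Transfer ellipse a_t = (r₁ + r₂)/2 = 3.162×10¹¹ m.
At r₁: circular v_c1 = √(μ/r₁) = 30680 m/s; transfer-perihelion v_p = √[μ(2/r₁ − 1/a_t)] = 38240 m/s.
Δv₁ = v_p − v_c1 = 7567 m/s.
At r₂: circular v_c2 = √(μ/r₂) = 16430 m/s; transfer-aphelion v_a = √[μ(2/r₂ − 1/a_t)] = 10970 m/s.
Δv₂ = v_c2 − v_a = 5460 m/s.
Total Δv = Δv₁ + Δv₂ = 13030 m/s = 13.03 km/s.

Δv_total ≈ 13.0 km/s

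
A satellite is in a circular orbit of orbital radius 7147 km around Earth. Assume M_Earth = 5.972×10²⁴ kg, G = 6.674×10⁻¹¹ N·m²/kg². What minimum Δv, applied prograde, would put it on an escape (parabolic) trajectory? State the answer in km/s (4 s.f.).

Δv ≈ 3.093 km/s

μ = GM = 6.674×10⁻¹¹ × 5.972×10²⁴ = 3.986×10¹⁴ m³/s².
r = 7147 km = 7.147×10⁶ m.
Circular speed v_c = √(μ/r) = 7468 m/s.
Escape speed v_esc = √(2μ/r) = √2 × v_c = 10560 m/s.
Δv = v_esc − v_c = 3093 m/s = 3.093 km/s.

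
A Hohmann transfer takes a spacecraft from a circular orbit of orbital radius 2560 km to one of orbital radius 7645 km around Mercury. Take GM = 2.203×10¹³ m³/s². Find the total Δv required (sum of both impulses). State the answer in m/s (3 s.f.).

Δv_total ≈ 1150 m/s

r₁ = 2560 km = 2.560×10⁶ m.
r₂ = 7645 km = 7.645×10⁶ m.
Transfer ellipse a_t = (r₁ + r₂)/2 = 5.102×10⁶ m.
At r₁: circular v_c1 = √(μ/r₁) = 2934 m/s; transfer-periherm v_p = √[μ(2/r₁ − 1/a_t)] = 3591 m/s.
Δv₁ = v_p − v_c1 = 657.2 m/s.
At r₂: circular v_c2 = √(μ/r₂) = 1698 m/s; transfer-apoherm v_a = √[μ(2/r₂ − 1/a_t)] = 1202 m/s.
Δv₂ = v_c2 − v_a = 495.1 m/s.
Total Δv = Δv₁ + Δv₂ = 1152 m/s.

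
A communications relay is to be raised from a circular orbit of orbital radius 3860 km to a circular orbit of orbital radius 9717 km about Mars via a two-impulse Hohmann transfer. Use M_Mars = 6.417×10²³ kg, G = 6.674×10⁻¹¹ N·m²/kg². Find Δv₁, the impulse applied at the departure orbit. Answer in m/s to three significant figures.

μ = GM = 6.674×10⁻¹¹ × 6.417×10²³ = 4.283×10¹³ m³/s².
r₁ = 3860 km = 3.860×10⁶ m.
r₂ = 9717 km = 9.717×10⁶ m.
Transfer ellipse a_t = (r₁ + r₂)/2 = 6.788×10⁶ m.
At r₁: circular v_c1 = √(μ/r₁) = 3331 m/s; transfer-periapsis v_p = √[μ(2/r₁ − 1/a_t)] = 3985 m/s.
Δv₁ = v_p − v_c1 = 654.2 m/s.

Δv ≈ 654 m/s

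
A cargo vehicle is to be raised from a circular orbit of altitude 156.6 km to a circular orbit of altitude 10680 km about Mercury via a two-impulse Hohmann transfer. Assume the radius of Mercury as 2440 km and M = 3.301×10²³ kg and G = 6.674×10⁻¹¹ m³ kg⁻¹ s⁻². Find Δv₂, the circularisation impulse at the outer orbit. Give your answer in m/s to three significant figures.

Δv ≈ 551 m/s

μ = GM = 6.674×10⁻¹¹ × 3.301×10²³ = 2.203×10¹³ m³/s².
r₁ = 2440 + 156.6 = 2596.6 km = 2.5966×10⁶ m.
r₂ = 2440 + 10680 = 13120 km = 1.3120×10⁷ m.
Transfer ellipse a_t = (r₁ + r₂)/2 = 7.858×10⁶ m.
At r₁: circular v_c1 = √(μ/r₁) = 2913 m/s; transfer-periherm v_p = √[μ(2/r₁ − 1/a_t)] = 3764 m/s.
At r₂: circular v_c2 = √(μ/r₂) = 1296 m/s; transfer-apoherm v_a = √[μ(2/r₂ − 1/a_t)] = 744.9 m/s.
Δv₂ = v_c2 − v_a = 551.0 m/s.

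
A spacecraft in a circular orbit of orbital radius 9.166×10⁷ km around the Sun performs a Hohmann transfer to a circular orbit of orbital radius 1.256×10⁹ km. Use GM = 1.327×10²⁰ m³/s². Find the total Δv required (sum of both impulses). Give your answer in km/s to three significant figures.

Δv_total ≈ 20.4 km/s

r₁ = 9.166×10⁷ km = 9.166×10¹⁰ m.
r₂ = 1.256×10⁹ km = 1.256×10¹² m.
Transfer ellipse a_t = (r₁ + r₂)/2 = 6.738×10¹¹ m.
At r₁: circular v_c1 = √(μ/r₁) = 38050 m/s; transfer-perihelion v_p = √[μ(2/r₁ − 1/a_t)] = 51950 m/s.
Δv₁ = v_p − v_c1 = 13900 m/s.
At r₂: circular v_c2 = √(μ/r₂) = 10280 m/s; transfer-aphelion v_a = √[μ(2/r₂ − 1/a_t)] = 3791 m/s.
Δv₂ = v_c2 − v_a = 6488 m/s.
Total Δv = Δv₁ + Δv₂ = 20390 m/s = 20.39 km/s.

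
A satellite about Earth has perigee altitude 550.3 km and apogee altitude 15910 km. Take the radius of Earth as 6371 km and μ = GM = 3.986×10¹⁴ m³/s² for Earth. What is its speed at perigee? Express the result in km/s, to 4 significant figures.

v ≈ 9.375 km/s

r_p = 6371 + 550.3 = 6921.3 km = 6.9213×10⁶ m.
r_a = 6371 + 15910 = 22281 km = 2.2281×10⁷ m.
Semi-major axis a = (r_p + r_a)/2 = 14601 km = 1.460×10⁷ m.
Vis-viva: v² = μ(2/r − 1/a) = 3.986×10¹⁴ × (2.890×10⁻⁷ − 6.849×10⁻⁸) = 8.788×10⁷ m²/s².
v = 9375 m/s = 9.375 km/s.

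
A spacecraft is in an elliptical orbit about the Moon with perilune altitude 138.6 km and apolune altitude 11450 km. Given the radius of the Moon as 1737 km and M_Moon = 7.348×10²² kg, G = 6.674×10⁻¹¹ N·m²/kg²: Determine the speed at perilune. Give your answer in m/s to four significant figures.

μ = GM = 6.674×10⁻¹¹ × 7.348×10²² = 4.904×10¹² m³/s².
r_p = 1737 + 138.6 = 1875.6 km = 1.8756×10⁶ m.
r_a = 1737 + 11450 = 13187 km = 1.3187×10⁷ m.
Semi-major axis a = (r_p + r_a)/2 = 7531.3 km = 7.531×10⁶ m.
Vis-viva: v² = μ(2/r − 1/a) = 4.904×10¹² × (1.066×10⁻⁶ − 1.328×10⁻⁷) = 4.578×10⁶ m²/s².
v = 2140 m/s.

v ≈ 2140 m/s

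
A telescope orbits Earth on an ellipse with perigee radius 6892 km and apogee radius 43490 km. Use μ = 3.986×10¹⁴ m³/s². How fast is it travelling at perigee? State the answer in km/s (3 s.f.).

v ≈ 9.99 km/s

Semi-major axis a = (r_p + r_a)/2 = 25191 km = 2.519×10⁷ m.
Vis-viva: v² = μ(2/r − 1/a) = 3.986×10¹⁴ × (2.902×10⁻⁷ − 3.970×10⁻⁸) = 9.985×10⁷ m²/s².
v = 9992 m/s = 9.992 km/s.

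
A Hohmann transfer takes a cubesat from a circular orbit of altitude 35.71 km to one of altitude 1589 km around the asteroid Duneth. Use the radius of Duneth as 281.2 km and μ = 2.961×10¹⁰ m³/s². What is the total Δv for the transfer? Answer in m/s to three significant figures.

Δv_total ≈ 152 m/s

r₁ = 281.2 + 35.71 = 316.91 km = 3.1691×10⁵ m.
r₂ = 281.2 + 1589 = 1870.2 km = 1.8702×10⁶ m.
Transfer ellipse a_t = (r₁ + r₂)/2 = 1.094×10⁶ m.
At r₁: circular v_c1 = √(μ/r₁) = 305.7 m/s; transfer-periapsis v_p = √[μ(2/r₁ − 1/a_t)] = 399.7 m/s.
Δv₁ = v_p − v_c1 = 94.07 m/s.
At r₂: circular v_c2 = √(μ/r₂) = 125.8 m/s; transfer-apoapsis v_a = √[μ(2/r₂ − 1/a_t)] = 67.74 m/s.
Δv₂ = v_c2 − v_a = 58.09 m/s.
Total Δv = Δv₁ + Δv₂ = 152.2 m/s.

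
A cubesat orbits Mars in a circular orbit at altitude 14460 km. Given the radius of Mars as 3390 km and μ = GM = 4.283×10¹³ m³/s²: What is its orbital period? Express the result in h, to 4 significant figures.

r = 3390 + 14460 = 17850 km = 1.7850×10⁷ m.
Kepler's third law: T = 2π√(r³/μ) = 2π√((1.785×10⁷)³ / 4.283×10¹³).
r³/μ = 1.328×10⁸ s², so T = 2π × 1.152×10⁴ = 7.240×10⁴ s.
Converting: 7.240×10⁴ s ÷ 3600 = 20.11 h.

T ≈ 20.11 h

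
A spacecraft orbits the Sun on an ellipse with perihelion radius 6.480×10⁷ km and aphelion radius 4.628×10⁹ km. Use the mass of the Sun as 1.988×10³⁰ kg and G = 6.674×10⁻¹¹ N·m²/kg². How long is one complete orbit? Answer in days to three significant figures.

μ = GM = 6.674×10⁻¹¹ × 1.988×10³⁰ = 1.327×10²⁰ m³/s².
Semi-major axis a = (r_p + r_a)/2 = (6.4800×10⁷ + 4.6280×10⁹)/2 = 2.3464×10⁹ km = 2.346×10¹² m.
By Kepler's third law T = 2π√(a³/μ) = 2π × 3.120×10⁸ = 1.961×10⁹ s.
= 22690 days.

T ≈ 22700 days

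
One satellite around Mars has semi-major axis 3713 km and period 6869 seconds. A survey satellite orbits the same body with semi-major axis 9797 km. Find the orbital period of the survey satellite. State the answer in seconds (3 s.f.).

T₂ ≈ 29400 seconds

Kepler's third law: T² ∝ a³, so T₂ = T₁ (a₂/a₁)^(3/2).
a₂/a₁ = 2.639, (a₂/a₁)^(3/2) = 4.286.
T₂ = 6869 × 4.286 = 29440 seconds.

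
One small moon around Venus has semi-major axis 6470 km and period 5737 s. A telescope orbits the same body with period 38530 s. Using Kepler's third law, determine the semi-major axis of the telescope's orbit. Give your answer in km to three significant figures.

Kepler's third law: a³ ∝ T², so a₂ = a₁ (T₂/T₁)^(2/3).
T₂/T₁ = 6.716, (T₂/T₁)^(2/3) = 3.560.
a₂ = 6470 × 3.560 = 23030 km.

a₂ ≈ 23000 km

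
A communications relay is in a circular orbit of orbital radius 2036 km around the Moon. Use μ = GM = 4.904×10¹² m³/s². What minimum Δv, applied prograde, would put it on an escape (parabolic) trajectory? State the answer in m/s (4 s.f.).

r = 2036 km = 2.036×10⁶ m.
Circular speed v_c = √(μ/r) = 1552 m/s.
Escape speed v_esc = √(2μ/r) = √2 × v_c = 2195 m/s.
Δv = v_esc − v_c = 642.9 m/s.

Δv ≈ 642.9 m/s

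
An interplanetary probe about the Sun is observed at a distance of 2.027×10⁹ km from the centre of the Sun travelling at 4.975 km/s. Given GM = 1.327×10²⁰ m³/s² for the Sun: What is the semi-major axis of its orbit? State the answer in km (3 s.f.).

r = 2.027×10¹² m.
Specific orbital energy ε = v²/2 − μ/r = (4975)²/2 − 1.327×10²⁰/2.027×10¹² = -5.309×10⁷ J/kg.
Since ε = −μ/(2a), a = −μ/(2ε) = 1.250×10¹² m = 1.2497×10⁹ km.

a ≈ 1.25×10⁹ km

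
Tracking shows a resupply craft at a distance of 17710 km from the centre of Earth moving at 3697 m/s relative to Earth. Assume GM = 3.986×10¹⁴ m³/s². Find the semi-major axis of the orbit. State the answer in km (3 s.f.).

r = 1.771×10⁷ m.
Specific orbital energy ε = v²/2 − μ/r = (3697)²/2 − 3.986×10¹⁴/1.771×10⁷ = -1.567×10⁷ J/kg.
Since ε = −μ/(2a), a = −μ/(2ε) = 1.272×10⁷ m = 12716 km.

a ≈ 12700 km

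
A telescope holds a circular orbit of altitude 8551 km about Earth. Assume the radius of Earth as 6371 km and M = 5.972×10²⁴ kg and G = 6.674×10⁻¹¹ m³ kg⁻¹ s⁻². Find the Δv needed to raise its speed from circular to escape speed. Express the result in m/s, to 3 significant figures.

Δv ≈ 2140 m/s

μ = GM = 6.674×10⁻¹¹ × 5.972×10²⁴ = 3.986×10¹⁴ m³/s².
r = 6371 + 8551 = 14922 km = 1.4922×10⁷ m.
Circular speed v_c = √(μ/r) = 5168 m/s.
Escape speed v_esc = √(2μ/r) = √2 × v_c = 7309 m/s.
Δv = v_esc − v_c = 2141 m/s.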